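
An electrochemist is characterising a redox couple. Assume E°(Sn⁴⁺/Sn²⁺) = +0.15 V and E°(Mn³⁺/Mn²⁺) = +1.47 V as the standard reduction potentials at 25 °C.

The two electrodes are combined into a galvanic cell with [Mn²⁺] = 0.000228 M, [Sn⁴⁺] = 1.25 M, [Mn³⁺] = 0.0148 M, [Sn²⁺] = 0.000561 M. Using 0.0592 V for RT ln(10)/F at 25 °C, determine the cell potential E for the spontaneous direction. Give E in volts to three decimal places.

+1.328 V

Mn³⁺/Mn²⁺ is the cathode (higher E°), Sn⁴⁺/Sn²⁺ the anode: E°cell = +1.47 − (+0.15) = +1.32 V, n = 2.
Overall: 2 Mn³⁺(aq) + Sn²⁺(aq) → 2 Mn²⁺(aq) + Sn⁴⁺(aq)
Q = [Mn²⁺]^2·[Sn⁴⁺] / ([Mn³⁺]^2·[Sn²⁺]); log Q = -0.277.
E = E° − (0.0592/n) log Q = +1.32 − (0.0592/2)(-0.277) = +1.328 V.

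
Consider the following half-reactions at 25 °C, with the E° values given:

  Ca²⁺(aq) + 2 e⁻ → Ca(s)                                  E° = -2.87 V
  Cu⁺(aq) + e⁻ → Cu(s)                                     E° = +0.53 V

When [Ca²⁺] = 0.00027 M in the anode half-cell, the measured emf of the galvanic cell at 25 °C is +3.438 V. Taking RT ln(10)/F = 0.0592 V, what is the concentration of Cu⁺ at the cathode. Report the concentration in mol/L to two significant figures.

0.072 M

Cu⁺/Cu is the cathode, Ca²⁺/Ca the anode: E°cell = +3.40 V, n = 2.
Overall reaction: 2 Cu⁺(aq) + Ca(s) → 2 Cu(s) + Ca²⁺(aq); Q = [Ca²⁺]^1/[Cu⁺]^2.
From E = E° − (0.0592/n) log Q: log Q = (E° − E)·n/0.0592 = (+3.40 − (+3.438))·2/0.0592 = -1.2838.
So 2·log[Cu⁺] = 1·log(0.00027) − log Q = -3.5686 − (-1.2838) = -2.2848; log[Cu⁺] = -2.2848 / 2 = -1.1424; [Cu⁺] = 10^(-1.1424) ≈ 0.072 M.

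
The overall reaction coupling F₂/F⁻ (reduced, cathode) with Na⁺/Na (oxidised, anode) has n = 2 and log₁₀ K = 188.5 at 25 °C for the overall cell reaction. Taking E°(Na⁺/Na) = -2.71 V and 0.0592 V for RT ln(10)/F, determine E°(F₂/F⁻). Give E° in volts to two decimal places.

+2.87 V

E°cell = (0.0592/n)·log K = (0.0592/2)(188.5) = +5.580 V.
Since F₂/F⁻ is the cathode and Na⁺/Na the anode, E°cell = E°(F₂/F⁻) − E°(Na⁺/Na).
So E°(F₂/F⁻) = E°cell + E°(Na⁺/Na) = +5.580 + (-2.71) = +2.87 V.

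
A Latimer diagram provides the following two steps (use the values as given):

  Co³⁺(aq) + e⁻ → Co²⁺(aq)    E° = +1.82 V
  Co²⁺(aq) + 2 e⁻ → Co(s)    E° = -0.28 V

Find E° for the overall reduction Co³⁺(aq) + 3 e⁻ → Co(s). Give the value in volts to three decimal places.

Standard free energies of sequential steps add: ΔG°₃ = ΔG°₁ + ΔG°₂, so n₃E°₃ = n₁E°₁ + n₂E°₂.
E°₃ = (1×+1.82 + 2×-0.28) / 3 = (+1.260) / 3 = +0.420 V.

+0.420 V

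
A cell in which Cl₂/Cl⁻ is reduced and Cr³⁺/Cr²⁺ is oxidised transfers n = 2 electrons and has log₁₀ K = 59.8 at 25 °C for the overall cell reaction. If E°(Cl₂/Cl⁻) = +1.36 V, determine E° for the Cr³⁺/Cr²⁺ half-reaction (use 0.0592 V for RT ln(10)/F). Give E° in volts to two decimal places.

-0.41 V

E°cell = (0.0592/n)·log K = (0.0592/2)(59.8) = +1.770 V.
Since Cl₂/Cl⁻ is the cathode and Cr³⁺/Cr²⁺ the anode, E°cell = E°(Cl₂/Cl⁻) − E°(Cr³⁺/Cr²⁺).
So E°(Cr³⁺/Cr²⁺) = E°(Cl₂/Cl⁻) − E°cell = (+1.36) − (+1.770) = -0.41 V.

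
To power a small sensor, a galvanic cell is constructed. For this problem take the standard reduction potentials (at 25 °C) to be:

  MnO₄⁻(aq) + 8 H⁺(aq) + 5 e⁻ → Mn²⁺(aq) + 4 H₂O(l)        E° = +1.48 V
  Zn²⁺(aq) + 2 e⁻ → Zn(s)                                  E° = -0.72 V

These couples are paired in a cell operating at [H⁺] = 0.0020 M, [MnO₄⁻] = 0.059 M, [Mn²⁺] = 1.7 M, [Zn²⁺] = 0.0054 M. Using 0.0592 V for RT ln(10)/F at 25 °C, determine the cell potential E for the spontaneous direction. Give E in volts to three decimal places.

+1.994 V

MnO₄⁻/Mn²⁺ is the cathode (higher E°), Zn²⁺/Zn the anode: E°cell = +1.48 − (-0.72) = +2.20 V, n = 10.
Overall: 2 MnO₄⁻(aq) + 16 H⁺(aq) + 5 Zn(s) → 2 Mn²⁺(aq) + 8 H₂O(l) + 5 Zn²⁺(aq)
Q = [Mn²⁺]^2·[Zn²⁺]^5 / ([MnO₄⁻]^2·[H⁺]^16); log Q = 34.765.
E = E° − (0.0592/n) log Q = +2.20 − (0.0592/10)(34.765) = +1.994 V.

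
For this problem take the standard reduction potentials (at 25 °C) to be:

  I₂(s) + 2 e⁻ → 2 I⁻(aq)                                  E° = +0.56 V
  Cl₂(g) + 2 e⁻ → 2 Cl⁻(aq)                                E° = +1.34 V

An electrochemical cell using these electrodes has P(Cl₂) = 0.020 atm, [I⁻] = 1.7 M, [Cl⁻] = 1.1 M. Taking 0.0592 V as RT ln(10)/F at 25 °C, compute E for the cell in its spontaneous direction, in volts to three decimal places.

+0.741 V

Cl₂/Cl⁻ is the cathode (higher E°), I₂/I⁻ the anode: E°cell = +1.34 − (+0.56) = +0.78 V, n = 2.
Overall: Cl₂(g) + 2 I⁻(aq) → 2 Cl⁻(aq) + I₂(s)
Q = [Cl⁻]^2 / (P(Cl₂)·[I⁻]^2); log Q = 1.321.
E = E° − (0.0592/n) log Q = +0.78 − (0.0592/2)(1.321) = +0.741 V.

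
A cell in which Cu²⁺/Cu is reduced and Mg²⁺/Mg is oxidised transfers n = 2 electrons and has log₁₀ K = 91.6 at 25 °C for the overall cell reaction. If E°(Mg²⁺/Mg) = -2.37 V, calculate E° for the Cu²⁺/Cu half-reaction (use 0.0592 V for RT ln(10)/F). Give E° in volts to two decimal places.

E°cell = (0.0592/n)·log K = (0.0592/2)(91.6) = +2.711 V.
Since Cu²⁺/Cu is the cathode and Mg²⁺/Mg the anode, E°cell = E°(Cu²⁺/Cu) − E°(Mg²⁺/Mg).
So E°(Cu²⁺/Cu) = E°cell + E°(Mg²⁺/Mg) = +2.711 + (-2.37) = +0.34 V.

+0.34 V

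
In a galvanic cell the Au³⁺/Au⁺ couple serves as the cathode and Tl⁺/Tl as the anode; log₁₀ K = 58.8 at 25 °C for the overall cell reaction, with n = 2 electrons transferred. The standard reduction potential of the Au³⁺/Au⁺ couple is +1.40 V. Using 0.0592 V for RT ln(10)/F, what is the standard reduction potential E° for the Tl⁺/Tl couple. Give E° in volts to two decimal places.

E°cell = (0.0592/n)·log K = (0.0592/2)(58.8) = +1.740 V.
Since Au³⁺/Au⁺ is the cathode and Tl⁺/Tl the anode, E°cell = E°(Au³⁺/Au⁺) − E°(Tl⁺/Tl).
So E°(Tl⁺/Tl) = E°(Au³⁺/Au⁺) − E°cell = (+1.40) − (+1.740) = -0.34 V.

-0.34 V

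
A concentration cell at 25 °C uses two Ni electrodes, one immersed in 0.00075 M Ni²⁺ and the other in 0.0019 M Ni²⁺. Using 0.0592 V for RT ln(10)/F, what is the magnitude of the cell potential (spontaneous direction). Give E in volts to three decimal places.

+0.012 V

For a concentration cell E°cell = 0. The 0.0019 M side is the cathode (reduction is favoured where [Ni²⁺] is higher).
With n = 2, E = −(0.0592/2) log([Ni²⁺]ₐₙ/[Ni²⁺]꜀ₐₜ) = −(0.0592/2) log(0.00075/0.0019) = −(0.0592/2)(-0.404) = +0.012 V.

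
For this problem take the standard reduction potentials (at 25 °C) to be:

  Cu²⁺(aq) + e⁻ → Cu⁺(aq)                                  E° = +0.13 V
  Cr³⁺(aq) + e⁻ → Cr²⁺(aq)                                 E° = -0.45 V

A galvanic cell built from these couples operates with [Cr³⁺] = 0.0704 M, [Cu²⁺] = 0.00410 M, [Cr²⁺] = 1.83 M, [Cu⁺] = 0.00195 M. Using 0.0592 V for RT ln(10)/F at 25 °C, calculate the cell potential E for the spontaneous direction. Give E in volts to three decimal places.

+0.683 V

Cu²⁺/Cu⁺ is the cathode (higher E°), Cr³⁺/Cr²⁺ the anode: E°cell = +0.13 − (-0.45) = +0.58 V, n = 1.
Overall: Cu²⁺(aq) + Cr²⁺(aq) → Cu⁺(aq) + Cr³⁺(aq)
Q = [Cu⁺]·[Cr³⁺] / ([Cu²⁺]·[Cr²⁺]); log Q = -1.738.
E = E° − (0.0592/n) log Q = +0.58 − (0.0592/1)(-1.738) = +0.683 V.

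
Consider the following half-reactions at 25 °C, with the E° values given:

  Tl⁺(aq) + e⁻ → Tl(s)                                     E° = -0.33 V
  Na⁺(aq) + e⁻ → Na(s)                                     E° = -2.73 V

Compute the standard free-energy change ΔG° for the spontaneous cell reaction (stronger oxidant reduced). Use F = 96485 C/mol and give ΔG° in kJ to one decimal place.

Tl⁺/Tl (E° = -0.33 V) is the cathode; Na⁺/Na (E° = -2.73 V) is the anode, so E°cell = +2.40 V.
Balancing electrons gives n = 1 (lcm of 1 and 1).
ΔG° = −nFE° = −(1)(96485)(+2.40) = -231,564 J = -231.6 kJ.

-231.6 kJ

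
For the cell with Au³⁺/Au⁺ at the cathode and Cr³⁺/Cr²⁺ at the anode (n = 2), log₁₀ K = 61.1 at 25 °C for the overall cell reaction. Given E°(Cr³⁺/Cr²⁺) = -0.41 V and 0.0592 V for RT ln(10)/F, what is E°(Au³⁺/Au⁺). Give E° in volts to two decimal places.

E°cell = (0.0592/n)·log K = (0.0592/2)(61.1) = +1.809 V.
Since Au³⁺/Au⁺ is the cathode and Cr³⁺/Cr²⁺ the anode, E°cell = E°(Au³⁺/Au⁺) − E°(Cr³⁺/Cr²⁺).
So E°(Au³⁺/Au⁺) = E°cell + E°(Cr³⁺/Cr²⁺) = +1.809 + (-0.41) = +1.40 V.

+1.40 V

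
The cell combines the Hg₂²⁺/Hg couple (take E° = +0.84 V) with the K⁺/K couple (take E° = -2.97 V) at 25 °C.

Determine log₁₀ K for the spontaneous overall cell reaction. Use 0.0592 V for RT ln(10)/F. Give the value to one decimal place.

128.7

Cathode: Hg₂²⁺/Hg; anode: K⁺/K. E°cell = +3.81 V, n = 2.
log K = nE°cell / 0.0592 = (2)(+3.81) / 0.0592 = 128.7.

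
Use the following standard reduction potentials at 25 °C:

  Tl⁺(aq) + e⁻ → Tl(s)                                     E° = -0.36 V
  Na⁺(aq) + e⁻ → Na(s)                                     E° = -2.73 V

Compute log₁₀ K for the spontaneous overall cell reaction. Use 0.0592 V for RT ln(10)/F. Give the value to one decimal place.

Cathode: Tl⁺/Tl; anode: Na⁺/Na. E°cell = +2.37 V, n = 1.
log K = nE°cell / 0.0592 = (1)(+2.37) / 0.0592 = 40.0.

40.0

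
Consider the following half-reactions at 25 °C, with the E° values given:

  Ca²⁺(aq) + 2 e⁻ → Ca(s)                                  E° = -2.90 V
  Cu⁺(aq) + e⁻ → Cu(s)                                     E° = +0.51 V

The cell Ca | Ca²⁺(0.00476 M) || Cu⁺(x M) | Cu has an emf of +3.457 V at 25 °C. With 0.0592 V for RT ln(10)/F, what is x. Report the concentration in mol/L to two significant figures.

0.43 M

Cu⁺/Cu is the cathode, Ca²⁺/Ca the anode: E°cell = +3.41 V, n = 2.
Overall reaction: 2 Cu⁺(aq) + Ca(s) → 2 Cu(s) + Ca²⁺(aq); Q = [Ca²⁺]^1/[Cu⁺]^2.
From E = E° − (0.0592/n) log Q: log Q = (E° − E)·n/0.0592 = (+3.41 − (+3.457))·2/0.0592 = -1.5878.
So 2·log[Cu⁺] = 1·log(0.00476) − log Q = -2.3224 − (-1.5878) = -0.7346; log[Cu⁺] = -0.7346 / 2 = -0.3673; [Cu⁺] = 10^(-0.3673) ≈ 0.43 M.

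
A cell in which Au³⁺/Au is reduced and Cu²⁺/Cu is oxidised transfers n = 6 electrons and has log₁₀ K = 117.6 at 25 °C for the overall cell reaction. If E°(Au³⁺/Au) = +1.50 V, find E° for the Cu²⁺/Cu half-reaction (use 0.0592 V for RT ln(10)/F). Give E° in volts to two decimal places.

+0.34 V

E°cell = (0.0592/n)·log K = (0.0592/6)(117.6) = +1.160 V.
Since Au³⁺/Au is the cathode and Cu²⁺/Cu the anode, E°cell = E°(Au³⁺/Au) − E°(Cu²⁺/Cu).
So E°(Cu²⁺/Cu) = E°(Au³⁺/Au) − E°cell = (+1.50) − (+1.160) = +0.34 V.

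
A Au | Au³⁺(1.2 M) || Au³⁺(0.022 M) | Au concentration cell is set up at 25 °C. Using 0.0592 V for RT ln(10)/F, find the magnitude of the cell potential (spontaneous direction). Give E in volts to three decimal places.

For a concentration cell E°cell = 0. The 1.2 M side is the cathode (reduction is favoured where [Au³⁺] is higher).
With n = 3, E = −(0.0592/3) log([Au³⁺]ₐₙ/[Au³⁺]꜀ₐₜ) = −(0.0592/3) log(0.022/1.2) = −(0.0592/3)(-1.737) = +0.034 V.

+0.034 V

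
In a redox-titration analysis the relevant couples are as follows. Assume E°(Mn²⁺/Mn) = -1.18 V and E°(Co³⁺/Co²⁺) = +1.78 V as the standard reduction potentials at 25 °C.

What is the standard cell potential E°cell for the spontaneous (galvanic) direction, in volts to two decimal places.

+2.96 V

The Co³⁺/Co²⁺ couple has the higher reduction potential, so it is the cathode; Mn²⁺/Mn is oxidised at the anode.
E°cell = E°(cathode) − E°(anode) = (+1.78) − (-1.18) = +2.96 V.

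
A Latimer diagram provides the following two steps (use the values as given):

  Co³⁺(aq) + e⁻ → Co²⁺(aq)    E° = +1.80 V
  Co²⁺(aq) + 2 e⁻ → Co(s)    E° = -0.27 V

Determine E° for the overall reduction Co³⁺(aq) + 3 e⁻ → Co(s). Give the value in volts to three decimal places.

+0.420 V

Since ΔG° = −nFE° is additive over sequential reductions, n₃E°₃ = n₁E°₁ + n₂E°₂.
E°₃ = (1×+1.80 + 2×-0.27) / 3 = (+1.260) / 3 = +0.420 V.
Simply averaging or adding the two E° values would be wrong; the electron-weighted sum is required.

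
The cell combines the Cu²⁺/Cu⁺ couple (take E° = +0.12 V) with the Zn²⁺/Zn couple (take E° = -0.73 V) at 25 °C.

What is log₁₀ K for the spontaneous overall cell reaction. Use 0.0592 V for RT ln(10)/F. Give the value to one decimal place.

28.7

Cathode: Cu²⁺/Cu⁺; anode: Zn²⁺/Zn. E°cell = +0.85 V, n = 2.
log K = nE°cell / 0.0592 = (2)(+0.85) / 0.0592 = 28.7.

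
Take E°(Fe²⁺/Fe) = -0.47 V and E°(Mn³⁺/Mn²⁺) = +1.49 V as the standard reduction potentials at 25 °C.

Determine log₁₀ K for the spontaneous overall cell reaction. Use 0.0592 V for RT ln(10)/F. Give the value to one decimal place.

Cathode: Mn³⁺/Mn²⁺; anode: Fe²⁺/Fe. E°cell = +1.96 V, n = 2.
log K = nE°cell / 0.0592 = (2)(+1.96) / 0.0592 = 66.2.

66.2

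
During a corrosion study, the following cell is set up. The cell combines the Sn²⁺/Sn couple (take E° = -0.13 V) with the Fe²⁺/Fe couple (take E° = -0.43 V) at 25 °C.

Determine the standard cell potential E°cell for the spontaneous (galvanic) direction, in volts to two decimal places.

The Sn²⁺/Sn couple has the higher reduction potential, so it is the cathode; Fe²⁺/Fe is oxidised at the anode.
E°cell = E°(cathode) − E°(anode) = (-0.13) − (-0.43) = +0.30 V.

+0.30 V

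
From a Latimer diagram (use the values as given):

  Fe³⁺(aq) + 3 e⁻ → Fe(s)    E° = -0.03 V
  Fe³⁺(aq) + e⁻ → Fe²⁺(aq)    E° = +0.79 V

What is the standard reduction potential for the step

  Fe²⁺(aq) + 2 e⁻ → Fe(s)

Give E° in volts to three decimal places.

Sequential free energies add, so n₃E°₃ = n₁E°₁ + n₂E°₂.
With n₃ = 3, and the known step contributing 1×(+0.79) V, the unknown satisfies 2·E° = 3×(-0.03) − 1×(+0.79) = -0.880.
E° = -0.880 / 2 = -0.440 V.

-0.440 V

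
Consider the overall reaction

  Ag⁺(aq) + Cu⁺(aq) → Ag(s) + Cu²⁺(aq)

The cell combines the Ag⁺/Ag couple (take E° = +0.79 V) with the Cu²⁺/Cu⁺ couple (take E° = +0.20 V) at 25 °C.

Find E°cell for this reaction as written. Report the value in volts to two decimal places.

The Ag⁺/Ag couple has the higher reduction potential, so it is the cathode; Cu²⁺/Cu⁺ is oxidised at the anode.
E°cell = E°(cathode) − E°(anode) = (+0.79) − (+0.20) = +0.59 V.
Since E°cell > 0, the reaction is spontaneous under standard conditions.

+0.59 V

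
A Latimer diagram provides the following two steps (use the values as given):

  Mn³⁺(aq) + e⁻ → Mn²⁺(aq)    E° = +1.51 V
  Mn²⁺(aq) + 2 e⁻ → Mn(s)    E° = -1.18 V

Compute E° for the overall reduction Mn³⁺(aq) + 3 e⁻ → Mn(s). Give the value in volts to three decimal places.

Standard free energies of sequential steps add: ΔG°₃ = ΔG°₁ + ΔG°₂, so n₃E°₃ = n₁E°₁ + n₂E°₂.
E°₃ = (1×+1.51 + 2×-1.18) / 3 = (-0.850) / 3 = -0.283 V.

-0.283 V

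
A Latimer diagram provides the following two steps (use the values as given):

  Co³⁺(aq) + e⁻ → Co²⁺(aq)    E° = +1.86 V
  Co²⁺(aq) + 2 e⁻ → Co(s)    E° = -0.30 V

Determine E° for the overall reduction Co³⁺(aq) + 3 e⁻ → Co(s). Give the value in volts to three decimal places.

Standard free energies of sequential steps add: ΔG°₃ = ΔG°₁ + ΔG°₂, so n₃E°₃ = n₁E°₁ + n₂E°₂.
E°₃ = (1×+1.86 + 2×-0.30) / 3 = (+1.260) / 3 = +0.420 V.
Simply averaging or adding the two E° values would be wrong; the electron-weighted sum is required.

+0.420 V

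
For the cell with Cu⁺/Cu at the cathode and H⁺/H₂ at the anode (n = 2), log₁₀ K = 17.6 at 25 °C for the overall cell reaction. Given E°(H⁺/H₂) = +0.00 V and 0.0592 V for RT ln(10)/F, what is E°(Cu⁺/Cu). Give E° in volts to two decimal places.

+0.52 V

E°cell = (0.0592/n)·log K = (0.0592/2)(17.6) = +0.521 V.
Since Cu⁺/Cu is the cathode and H⁺/H₂ the anode, E°cell = E°(Cu⁺/Cu) − E°(H⁺/H₂).
So E°(Cu⁺/Cu) = E°cell + E°(H⁺/H₂) = +0.521 + (+0.00) = +0.52 V.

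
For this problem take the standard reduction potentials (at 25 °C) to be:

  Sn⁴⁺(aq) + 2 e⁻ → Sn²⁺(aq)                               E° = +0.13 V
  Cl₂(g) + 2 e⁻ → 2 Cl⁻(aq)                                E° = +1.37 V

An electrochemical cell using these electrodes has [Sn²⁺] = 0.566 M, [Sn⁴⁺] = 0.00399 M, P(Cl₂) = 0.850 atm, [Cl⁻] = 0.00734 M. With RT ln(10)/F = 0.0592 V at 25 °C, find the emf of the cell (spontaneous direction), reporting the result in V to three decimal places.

Cl₂/Cl⁻ is the cathode (higher E°), Sn⁴⁺/Sn²⁺ the anode: E°cell = +1.37 − (+0.13) = +1.24 V, n = 2.
Overall: Cl₂(g) + Sn²⁺(aq) → 2 Cl⁻(aq) + Sn⁴⁺(aq)
Q = [Cl⁻]^2·[Sn⁴⁺] / (P(Cl₂)·[Sn²⁺]); log Q = -6.350.
E = E° − (0.0592/n) log Q = +1.24 − (0.0592/2)(-6.350) = +1.428 V.

+1.428 V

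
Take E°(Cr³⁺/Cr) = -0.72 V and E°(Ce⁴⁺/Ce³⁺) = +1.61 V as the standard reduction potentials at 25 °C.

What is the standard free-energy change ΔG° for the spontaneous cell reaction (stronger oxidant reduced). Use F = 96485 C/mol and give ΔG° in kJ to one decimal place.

Ce⁴⁺/Ce³⁺ (E° = +1.61 V) is the cathode; Cr³⁺/Cr (E° = -0.72 V) is the anode, so E°cell = +2.33 V.
Balancing electrons gives n = 3 (lcm of 1 and 3).
ΔG° = −nFE° = −(3)(96485)(+2.33) = -674,430 J = -674.4 kJ.

-674.4 kJ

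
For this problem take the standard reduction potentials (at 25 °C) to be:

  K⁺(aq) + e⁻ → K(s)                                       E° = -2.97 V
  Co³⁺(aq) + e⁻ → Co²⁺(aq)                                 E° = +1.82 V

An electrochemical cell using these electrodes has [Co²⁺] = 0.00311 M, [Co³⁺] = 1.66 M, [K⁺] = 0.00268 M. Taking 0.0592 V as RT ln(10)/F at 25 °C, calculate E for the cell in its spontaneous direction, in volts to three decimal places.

+5.104 V

Co³⁺/Co²⁺ is the cathode (higher E°), K⁺/K the anode: E°cell = +1.82 − (-2.97) = +4.79 V, n = 1.
Overall: Co³⁺(aq) + K(s) → Co²⁺(aq) + K⁺(aq)
Q = [Co²⁺]·[K⁺] / ([Co³⁺]); log Q = -5.299.
E = E° − (0.0592/n) log Q = +4.79 − (0.0592/1)(-5.299) = +5.104 V.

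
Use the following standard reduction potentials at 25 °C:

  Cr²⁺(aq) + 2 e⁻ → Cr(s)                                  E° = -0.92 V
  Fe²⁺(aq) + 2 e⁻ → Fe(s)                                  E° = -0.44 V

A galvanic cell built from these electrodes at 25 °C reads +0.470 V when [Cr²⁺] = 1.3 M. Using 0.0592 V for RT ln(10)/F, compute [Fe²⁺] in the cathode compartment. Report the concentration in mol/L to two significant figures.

0.60 M

Fe²⁺/Fe is the cathode, Cr²⁺/Cr the anode: E°cell = +0.48 V, n = 2.
Overall reaction: Fe²⁺(aq) + Cr(s) → Fe(s) + Cr²⁺(aq); Q = [Cr²⁺]^1/[Fe²⁺]^1.
From E = E° − (0.0592/n) log Q: log Q = (E° − E)·n/0.0592 = (+0.48 − (+0.470))·2/0.0592 = 0.3378.
So 1·log[Fe²⁺] = 1·log(1.3) − log Q = 0.1139 − (0.3378) = -0.2239; [Fe²⁺] = 10^(-0.2239) ≈ 0.60 M.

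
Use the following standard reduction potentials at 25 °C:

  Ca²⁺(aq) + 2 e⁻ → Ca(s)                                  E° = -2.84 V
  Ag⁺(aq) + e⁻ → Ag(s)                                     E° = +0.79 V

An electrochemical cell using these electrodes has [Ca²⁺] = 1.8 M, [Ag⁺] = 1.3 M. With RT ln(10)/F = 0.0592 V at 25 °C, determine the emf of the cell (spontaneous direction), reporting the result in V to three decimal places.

Ag⁺/Ag is the cathode (higher E°), Ca²⁺/Ca the anode: E°cell = +0.79 − (-2.84) = +3.63 V, n = 2.
Overall: 2 Ag⁺(aq) + Ca(s) → 2 Ag(s) + Ca²⁺(aq)
Q = [Ca²⁺] / ([Ag⁺]^2); log Q = 0.027.
E = E° − (0.0592/n) log Q = +3.63 − (0.0592/2)(0.027) = +3.629 V.

+3.629 V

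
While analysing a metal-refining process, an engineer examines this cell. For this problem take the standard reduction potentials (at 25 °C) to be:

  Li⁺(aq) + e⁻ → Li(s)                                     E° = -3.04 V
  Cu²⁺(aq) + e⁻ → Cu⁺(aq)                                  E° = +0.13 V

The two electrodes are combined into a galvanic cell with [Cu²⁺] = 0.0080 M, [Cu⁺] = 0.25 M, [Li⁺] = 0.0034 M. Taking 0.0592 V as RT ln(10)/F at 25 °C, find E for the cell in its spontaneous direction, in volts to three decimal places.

+3.228 V

Cu²⁺/Cu⁺ is the cathode (higher E°), Li⁺/Li the anode: E°cell = +0.13 − (-3.04) = +3.17 V, n = 1.
Overall: Cu²⁺(aq) + Li(s) → Cu⁺(aq) + Li⁺(aq)
Q = [Cu⁺]·[Li⁺] / ([Cu²⁺]); log Q = -0.974.
E = E° − (0.0592/n) log Q = +3.17 − (0.0592/1)(-0.974) = +3.228 V.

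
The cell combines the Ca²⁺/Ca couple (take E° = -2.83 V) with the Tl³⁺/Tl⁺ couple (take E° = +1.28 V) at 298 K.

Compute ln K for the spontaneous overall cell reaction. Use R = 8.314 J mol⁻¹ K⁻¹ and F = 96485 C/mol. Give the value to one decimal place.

Cathode: Tl³⁺/Tl⁺; anode: Ca²⁺/Ca. E°cell = (+1.28) − (-2.83) = +4.11 V, with n = 2.
ΔG° = −nFE° = −RT ln K, so ln K = nFE°/(RT) = (2)(96485)(+4.11) / ((8.314)(298)) = 320.114.

320.1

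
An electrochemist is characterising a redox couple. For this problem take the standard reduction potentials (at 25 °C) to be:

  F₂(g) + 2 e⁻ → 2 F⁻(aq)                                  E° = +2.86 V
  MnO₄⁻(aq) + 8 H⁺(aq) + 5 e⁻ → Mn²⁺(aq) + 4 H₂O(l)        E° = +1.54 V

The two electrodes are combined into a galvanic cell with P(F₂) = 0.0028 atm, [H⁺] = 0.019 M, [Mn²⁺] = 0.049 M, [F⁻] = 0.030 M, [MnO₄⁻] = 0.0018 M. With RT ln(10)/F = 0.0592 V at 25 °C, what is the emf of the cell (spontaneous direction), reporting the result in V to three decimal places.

+1.515 V

F₂/F⁻ is the cathode (higher E°), MnO₄⁻/Mn²⁺ the anode: E°cell = +2.86 − (+1.54) = +1.32 V, n = 10.
Overall: 5 F₂(g) + 2 Mn²⁺(aq) + 8 H₂O(l) → 10 F⁻(aq) + 2 MnO₄⁻(aq) + 16 H⁺(aq)
Q = [F⁻]^10·[MnO₄⁻]^2·[H⁺]^16 / (P(F₂)^5·[Mn²⁺]^2); log Q = -32.874.
E = E° − (0.0592/n) log Q = +1.32 − (0.0592/10)(-32.874) = +1.515 V.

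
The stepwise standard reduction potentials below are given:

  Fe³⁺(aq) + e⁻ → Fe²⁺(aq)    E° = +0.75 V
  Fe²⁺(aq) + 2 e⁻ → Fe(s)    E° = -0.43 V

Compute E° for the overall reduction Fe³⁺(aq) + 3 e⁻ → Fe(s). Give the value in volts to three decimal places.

-0.037 V

Adding the free-energy changes (−nFE°) of the two steps gives −n₃FE°₃ = −n₁FE°₁ − n₂FE°₂.
E°₃ = (1×+0.75 + 2×-0.43) / 3 = (-0.110) / 3 = -0.037 V.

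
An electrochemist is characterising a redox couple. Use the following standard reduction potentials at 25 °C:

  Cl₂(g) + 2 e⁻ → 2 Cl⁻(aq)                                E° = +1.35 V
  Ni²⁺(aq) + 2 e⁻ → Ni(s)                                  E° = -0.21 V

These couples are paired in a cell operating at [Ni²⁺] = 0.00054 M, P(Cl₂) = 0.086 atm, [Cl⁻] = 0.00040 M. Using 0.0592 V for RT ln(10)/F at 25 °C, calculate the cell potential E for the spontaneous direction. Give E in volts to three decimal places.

+1.826 V

Cl₂/Cl⁻ is the cathode (higher E°), Ni²⁺/Ni the anode: E°cell = +1.35 − (-0.21) = +1.56 V, n = 2.
Overall: Cl₂(g) + Ni(s) → 2 Cl⁻(aq) + Ni²⁺(aq)
Q = [Cl⁻]^2·[Ni²⁺] / (P(Cl₂)); log Q = -8.998.
E = E° − (0.0592/n) log Q = +1.56 − (0.0592/2)(-8.998) = +1.826 V.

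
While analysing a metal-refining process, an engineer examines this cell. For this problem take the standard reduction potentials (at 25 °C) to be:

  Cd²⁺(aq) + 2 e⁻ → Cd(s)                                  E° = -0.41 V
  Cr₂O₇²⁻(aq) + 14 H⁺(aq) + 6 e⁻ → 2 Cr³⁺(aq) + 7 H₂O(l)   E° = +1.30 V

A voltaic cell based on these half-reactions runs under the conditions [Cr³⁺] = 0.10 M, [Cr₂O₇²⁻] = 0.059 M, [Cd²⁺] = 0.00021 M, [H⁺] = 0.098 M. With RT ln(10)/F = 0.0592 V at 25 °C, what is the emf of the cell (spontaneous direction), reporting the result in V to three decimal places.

Cr₂O₇²⁻/Cr³⁺ is the cathode (higher E°), Cd²⁺/Cd the anode: E°cell = +1.30 − (-0.41) = +1.71 V, n = 6.
Overall: Cr₂O₇²⁻(aq) + 14 H⁺(aq) + 3 Cd(s) → 2 Cr³⁺(aq) + 7 H₂O(l) + 3 Cd²⁺(aq)
Q = [Cr³⁺]^2·[Cd²⁺]^3 / ([Cr₂O₇²⁻]·[H⁺]^14); log Q = 2.319.
E = E° − (0.0592/n) log Q = +1.71 − (0.0592/6)(2.319) = +1.687 V.

+1.687 V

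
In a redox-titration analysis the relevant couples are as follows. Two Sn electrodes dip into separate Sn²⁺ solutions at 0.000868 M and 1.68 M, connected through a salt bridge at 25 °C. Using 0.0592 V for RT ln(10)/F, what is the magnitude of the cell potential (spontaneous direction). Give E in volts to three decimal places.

For a concentration cell E°cell = 0. The 1.68 M side is the cathode (reduction is favoured where [Sn²⁺] is higher).
With n = 2, E = −(0.0592/2) log([Sn²⁺]ₐₙ/[Sn²⁺]꜀ₐₜ) = −(0.0592/2) log(0.000868/1.68) = −(0.0592/2)(-3.287) = +0.097 V.

+0.097 V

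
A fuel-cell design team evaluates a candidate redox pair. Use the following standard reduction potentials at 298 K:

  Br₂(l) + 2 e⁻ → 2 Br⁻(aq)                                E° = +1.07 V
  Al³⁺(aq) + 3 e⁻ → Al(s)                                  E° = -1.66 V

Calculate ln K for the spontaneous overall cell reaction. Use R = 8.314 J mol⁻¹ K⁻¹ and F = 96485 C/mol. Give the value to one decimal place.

Cathode: Br₂/Br⁻; anode: Al³⁺/Al. E°cell = (+1.07) − (-1.66) = +2.73 V, with n = 6.
ΔG° = −nFE° = −RT ln K, so ln K = nFE°/(RT) = (6)(96485)(+2.73) / ((8.314)(298)) = 637.892.

637.9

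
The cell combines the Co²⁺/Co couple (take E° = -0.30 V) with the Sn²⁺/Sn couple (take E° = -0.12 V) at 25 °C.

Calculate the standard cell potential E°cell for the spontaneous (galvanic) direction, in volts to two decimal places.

The Sn²⁺/Sn couple has the higher reduction potential, so it is the cathode; Co²⁺/Co is oxidised at the anode.
E°cell = E°(cathode) − E°(anode) = (-0.12) − (-0.30) = +0.18 V.
Since E°cell > 0, the reaction is spontaneous under standard conditions.

+0.18 V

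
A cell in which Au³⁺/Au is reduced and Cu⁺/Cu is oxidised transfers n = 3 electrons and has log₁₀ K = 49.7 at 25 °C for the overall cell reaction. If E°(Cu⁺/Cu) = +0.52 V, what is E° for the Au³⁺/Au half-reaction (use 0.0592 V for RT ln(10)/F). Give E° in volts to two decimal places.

E°cell = (0.0592/n)·log K = (0.0592/3)(49.7) = +0.981 V.
Since Au³⁺/Au is the cathode and Cu⁺/Cu the anode, E°cell = E°(Au³⁺/Au) − E°(Cu⁺/Cu).
So E°(Au³⁺/Au) = E°cell + E°(Cu⁺/Cu) = +0.981 + (+0.52) = +1.50 V.

+1.50 V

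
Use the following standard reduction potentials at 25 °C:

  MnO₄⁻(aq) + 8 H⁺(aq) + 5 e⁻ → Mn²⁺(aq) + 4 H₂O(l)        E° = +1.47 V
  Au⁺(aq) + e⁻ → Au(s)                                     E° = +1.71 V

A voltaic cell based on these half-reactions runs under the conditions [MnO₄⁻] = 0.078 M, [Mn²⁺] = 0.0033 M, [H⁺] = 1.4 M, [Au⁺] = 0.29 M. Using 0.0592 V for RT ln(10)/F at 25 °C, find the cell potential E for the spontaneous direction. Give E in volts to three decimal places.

Au⁺/Au is the cathode (higher E°), MnO₄⁻/Mn²⁺ the anode: E°cell = +1.71 − (+1.47) = +0.24 V, n = 5.
Overall: 5 Au⁺(aq) + Mn²⁺(aq) + 4 H₂O(l) → 5 Au(s) + MnO₄⁻(aq) + 8 H⁺(aq)
Q = [MnO₄⁻]·[H⁺]^8 / ([Au⁺]^5·[Mn²⁺]); log Q = 5.231.
E = E° − (0.0592/n) log Q = +0.24 − (0.0592/5)(5.231) = +0.178 V.

+0.178 V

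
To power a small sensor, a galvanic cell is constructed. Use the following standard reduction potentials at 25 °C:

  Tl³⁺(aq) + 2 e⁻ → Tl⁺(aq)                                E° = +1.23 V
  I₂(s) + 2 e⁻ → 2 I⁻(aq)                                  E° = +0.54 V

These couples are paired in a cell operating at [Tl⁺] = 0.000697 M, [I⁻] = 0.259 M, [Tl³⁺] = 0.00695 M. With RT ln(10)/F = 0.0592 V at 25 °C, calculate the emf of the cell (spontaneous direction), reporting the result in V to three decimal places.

Tl³⁺/Tl⁺ is the cathode (higher E°), I₂/I⁻ the anode: E°cell = +1.23 − (+0.54) = +0.69 V, n = 2.
Overall: Tl³⁺(aq) + 2 I⁻(aq) → Tl⁺(aq) + I₂(s)
Q = [Tl⁺] / ([Tl³⁺]·[I⁻]^2); log Q = 0.175.
E = E° − (0.0592/n) log Q = +0.69 − (0.0592/2)(0.175) = +0.685 V.

+0.685 V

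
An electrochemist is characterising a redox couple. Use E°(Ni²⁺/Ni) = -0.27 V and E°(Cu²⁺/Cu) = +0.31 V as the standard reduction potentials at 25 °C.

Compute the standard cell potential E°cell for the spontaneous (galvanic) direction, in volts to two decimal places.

+0.58 V

The Cu²⁺/Cu couple has the higher reduction potential, so it is the cathode; Ni²⁺/Ni is oxidised at the anode.
E°cell = E°(cathode) − E°(anode) = (+0.31) − (-0.27) = +0.58 V.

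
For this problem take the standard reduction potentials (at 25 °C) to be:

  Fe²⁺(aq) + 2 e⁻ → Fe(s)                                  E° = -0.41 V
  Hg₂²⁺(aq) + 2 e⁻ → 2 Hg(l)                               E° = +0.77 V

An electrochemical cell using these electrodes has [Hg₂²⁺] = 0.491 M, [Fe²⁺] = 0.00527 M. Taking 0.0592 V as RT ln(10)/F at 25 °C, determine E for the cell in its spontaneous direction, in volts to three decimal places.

Hg₂²⁺/Hg is the cathode (higher E°), Fe²⁺/Fe the anode: E°cell = +0.77 − (-0.41) = +1.18 V, n = 2.
Overall: Hg₂²⁺(aq) + Fe(s) → 2 Hg(l) + Fe²⁺(aq)
Q = [Fe²⁺] / ([Hg₂²⁺]); log Q = -1.969.
E = E° − (0.0592/n) log Q = +1.18 − (0.0592/2)(-1.969) = +1.238 V.

+1.238 V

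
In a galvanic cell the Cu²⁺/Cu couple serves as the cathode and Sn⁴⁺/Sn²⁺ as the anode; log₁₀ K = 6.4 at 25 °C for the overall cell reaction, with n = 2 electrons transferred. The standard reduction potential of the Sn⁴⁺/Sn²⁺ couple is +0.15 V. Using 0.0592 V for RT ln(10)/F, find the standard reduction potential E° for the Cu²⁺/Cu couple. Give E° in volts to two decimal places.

E°cell = (0.0592/n)·log K = (0.0592/2)(6.4) = +0.189 V.
Since Cu²⁺/Cu is the cathode and Sn⁴⁺/Sn²⁺ the anode, E°cell = E°(Cu²⁺/Cu) − E°(Sn⁴⁺/Sn²⁺).
So E°(Cu²⁺/Cu) = E°cell + E°(Sn⁴⁺/Sn²⁺) = +0.189 + (+0.15) = +0.34 V.

+0.34 V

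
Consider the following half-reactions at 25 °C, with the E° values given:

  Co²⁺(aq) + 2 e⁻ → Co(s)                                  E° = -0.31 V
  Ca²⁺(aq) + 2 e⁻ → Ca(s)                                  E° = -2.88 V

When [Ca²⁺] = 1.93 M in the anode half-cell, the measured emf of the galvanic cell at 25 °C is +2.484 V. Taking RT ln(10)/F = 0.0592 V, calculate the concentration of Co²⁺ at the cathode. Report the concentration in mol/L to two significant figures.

0.0024 M

Co²⁺/Co is the cathode, Ca²⁺/Ca the anode: E°cell = +2.57 V, n = 2.
Overall reaction: Co²⁺(aq) + Ca(s) → Co(s) + Ca²⁺(aq); Q = [Ca²⁺]^1/[Co²⁺]^1.
From E = E° − (0.0592/n) log Q: log Q = (E° − E)·n/0.0592 = (+2.57 − (+2.484))·2/0.0592 = 2.9054.
So 1·log[Co²⁺] = 1·log(1.93) − log Q = 0.2856 − (2.9054) = -2.6198; [Co²⁺] = 10^(-2.6198) ≈ 0.0024 M.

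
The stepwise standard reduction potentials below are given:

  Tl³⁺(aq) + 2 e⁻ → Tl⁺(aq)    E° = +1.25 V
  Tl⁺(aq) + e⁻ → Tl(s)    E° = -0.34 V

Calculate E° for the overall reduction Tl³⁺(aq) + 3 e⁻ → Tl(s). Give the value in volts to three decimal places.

Since ΔG° = −nFE° is additive over sequential reductions, n₃E°₃ = n₁E°₁ + n₂E°₂.
E°₃ = (2×+1.25 + 1×-0.34) / 3 = (+2.160) / 3 = +0.720 V.

+0.720 V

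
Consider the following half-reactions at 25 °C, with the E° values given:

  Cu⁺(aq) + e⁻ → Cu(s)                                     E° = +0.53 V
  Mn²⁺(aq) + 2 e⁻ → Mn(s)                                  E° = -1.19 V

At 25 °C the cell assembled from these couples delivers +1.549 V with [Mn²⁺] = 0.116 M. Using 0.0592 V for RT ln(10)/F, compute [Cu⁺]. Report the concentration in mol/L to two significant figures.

Cu⁺/Cu is the cathode, Mn²⁺/Mn the anode: E°cell = +1.72 V, n = 2.
Overall reaction: 2 Cu⁺(aq) + Mn(s) → 2 Cu(s) + Mn²⁺(aq); Q = [Mn²⁺]^1/[Cu⁺]^2.
From E = E° − (0.0592/n) log Q: log Q = (E° − E)·n/0.0592 = (+1.72 − (+1.549))·2/0.0592 = 5.7770.
So 2·log[Cu⁺] = 1·log(0.116) − log Q = -0.9355 − (5.7770) = -6.7125; log[Cu⁺] = -6.7125 / 2 = -3.3563; [Cu⁺] = 10^(-3.3563) ≈ 0.00044 M.

0.00044 M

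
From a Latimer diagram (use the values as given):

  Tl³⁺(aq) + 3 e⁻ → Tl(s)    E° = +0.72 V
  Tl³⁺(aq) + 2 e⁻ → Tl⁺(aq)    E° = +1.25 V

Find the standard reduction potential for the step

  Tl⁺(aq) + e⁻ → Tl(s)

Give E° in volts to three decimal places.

Sequential free energies add, so n₃E°₃ = n₁E°₁ + n₂E°₂.
With n₃ = 3, and the known step contributing 2×(+1.25) V, the unknown satisfies 1·E° = 3×(+0.72) − 2×(+1.25) = -0.340.
E° = -0.340 / 1 = -0.340 V.

-0.340 V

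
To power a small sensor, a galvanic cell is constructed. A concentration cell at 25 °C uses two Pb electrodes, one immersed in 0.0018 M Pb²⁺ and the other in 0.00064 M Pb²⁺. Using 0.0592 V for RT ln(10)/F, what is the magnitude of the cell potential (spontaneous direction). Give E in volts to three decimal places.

+0.013 V

For a concentration cell E°cell = 0. The 0.0018 M side is the cathode (reduction is favoured where [Pb²⁺] is higher).
With n = 2, E = −(0.0592/2) log([Pb²⁺]ₐₙ/[Pb²⁺]꜀ₐₜ) = −(0.0592/2) log(0.00064/0.0018) = −(0.0592/2)(-0.449) = +0.013 V.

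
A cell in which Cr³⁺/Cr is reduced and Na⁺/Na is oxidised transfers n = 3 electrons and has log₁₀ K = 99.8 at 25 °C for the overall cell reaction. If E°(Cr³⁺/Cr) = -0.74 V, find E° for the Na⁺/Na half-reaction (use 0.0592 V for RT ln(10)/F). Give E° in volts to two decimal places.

E°cell = (0.0592/n)·log K = (0.0592/3)(99.8) = +1.969 V.
Since Cr³⁺/Cr is the cathode and Na⁺/Na the anode, E°cell = E°(Cr³⁺/Cr) − E°(Na⁺/Na).
So E°(Na⁺/Na) = E°(Cr³⁺/Cr) − E°cell = (-0.74) − (+1.969) = -2.71 V.

-2.71 V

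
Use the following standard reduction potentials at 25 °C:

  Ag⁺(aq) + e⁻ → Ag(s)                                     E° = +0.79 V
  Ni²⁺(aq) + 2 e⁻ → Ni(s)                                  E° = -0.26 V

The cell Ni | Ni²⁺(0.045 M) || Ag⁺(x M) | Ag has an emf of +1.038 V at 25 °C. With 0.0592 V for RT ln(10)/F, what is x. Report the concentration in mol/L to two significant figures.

Ag⁺/Ag is the cathode, Ni²⁺/Ni the anode: E°cell = +1.05 V, n = 2.
Overall reaction: 2 Ag⁺(aq) + Ni(s) → 2 Ag(s) + Ni²⁺(aq); Q = [Ni²⁺]^1/[Ag⁺]^2.
From E = E° − (0.0592/n) log Q: log Q = (E° − E)·n/0.0592 = (+1.05 − (+1.038))·2/0.0592 = 0.4054.
So 2·log[Ag⁺] = 1·log(0.045) − log Q = -1.3468 − (0.4054) = -1.7522; log[Ag⁺] = -1.7522 / 2 = -0.8761; [Ag⁺] = 10^(-0.8761) ≈ 0.13 M.

0.13 M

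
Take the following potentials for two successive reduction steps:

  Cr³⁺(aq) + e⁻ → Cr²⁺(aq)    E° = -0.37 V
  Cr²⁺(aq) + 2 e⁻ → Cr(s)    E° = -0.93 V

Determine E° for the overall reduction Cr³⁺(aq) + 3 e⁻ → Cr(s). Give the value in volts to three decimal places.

Standard free energies of sequential steps add: ΔG°₃ = ΔG°₁ + ΔG°₂, so n₃E°₃ = n₁E°₁ + n₂E°₂.
E°₃ = (1×-0.37 + 2×-0.93) / 3 = (-2.230) / 3 = -0.743 V.
E° values themselves are not directly additive — weighting by electron count is essential.

-0.743 V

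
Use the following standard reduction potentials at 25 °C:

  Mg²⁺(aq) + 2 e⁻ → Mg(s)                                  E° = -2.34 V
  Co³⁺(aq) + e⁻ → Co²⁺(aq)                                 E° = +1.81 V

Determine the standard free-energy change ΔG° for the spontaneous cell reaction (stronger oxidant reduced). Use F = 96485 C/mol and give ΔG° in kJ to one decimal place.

Co³⁺/Co²⁺ (E° = +1.81 V) is the cathode; Mg²⁺/Mg (E° = -2.34 V) is the anode, so E°cell = +4.15 V.
Balancing electrons gives n = 2 (lcm of 1 and 2).
ΔG° = −nFE° = −(2)(96485)(+4.15) = -800,826 J = -800.8 kJ.

-800.8 kJ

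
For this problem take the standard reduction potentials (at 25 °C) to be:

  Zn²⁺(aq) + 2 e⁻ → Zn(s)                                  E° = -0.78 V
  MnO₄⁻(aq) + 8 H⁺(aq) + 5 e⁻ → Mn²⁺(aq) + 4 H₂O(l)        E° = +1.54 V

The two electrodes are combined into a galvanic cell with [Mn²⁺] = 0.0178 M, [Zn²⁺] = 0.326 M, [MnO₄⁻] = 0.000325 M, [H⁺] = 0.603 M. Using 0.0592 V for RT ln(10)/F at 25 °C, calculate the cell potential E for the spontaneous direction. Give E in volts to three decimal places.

+2.293 V

MnO₄⁻/Mn²⁺ is the cathode (higher E°), Zn²⁺/Zn the anode: E°cell = +1.54 − (-0.78) = +2.32 V, n = 10.
Overall: 2 MnO₄⁻(aq) + 16 H⁺(aq) + 5 Zn(s) → 2 Mn²⁺(aq) + 8 H₂O(l) + 5 Zn²⁺(aq)
Q = [Mn²⁺]^2·[Zn²⁺]^5 / ([MnO₄⁻]^2·[H⁺]^16); log Q = 4.558.
E = E° − (0.0592/n) log Q = +2.32 − (0.0592/10)(4.558) = +2.293 V.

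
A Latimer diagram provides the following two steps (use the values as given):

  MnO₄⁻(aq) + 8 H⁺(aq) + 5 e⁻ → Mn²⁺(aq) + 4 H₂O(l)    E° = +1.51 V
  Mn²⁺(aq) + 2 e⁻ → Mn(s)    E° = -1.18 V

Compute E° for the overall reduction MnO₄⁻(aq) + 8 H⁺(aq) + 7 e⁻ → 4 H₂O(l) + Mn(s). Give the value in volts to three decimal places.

+0.741 V

Standard free energies of sequential steps add: ΔG°₃ = ΔG°₁ + ΔG°₂, so n₃E°₃ = n₁E°₁ + n₂E°₂.
E°₃ = (5×+1.51 + 2×-1.18) / 7 = (+5.190) / 7 = +0.741 V.
Simply averaging or adding the two E° values would be wrong; the electron-weighted sum is required.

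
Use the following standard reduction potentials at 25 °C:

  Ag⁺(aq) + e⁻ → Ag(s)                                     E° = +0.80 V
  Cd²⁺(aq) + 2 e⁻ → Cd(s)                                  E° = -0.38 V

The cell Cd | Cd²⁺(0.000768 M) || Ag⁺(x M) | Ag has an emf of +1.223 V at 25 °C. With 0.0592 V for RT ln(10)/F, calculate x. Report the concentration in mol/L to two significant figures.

Ag⁺/Ag is the cathode, Cd²⁺/Cd the anode: E°cell = +1.18 V, n = 2.
Overall reaction: 2 Ag⁺(aq) + Cd(s) → 2 Ag(s) + Cd²⁺(aq); Q = [Cd²⁺]^1/[Ag⁺]^2.
From E = E° − (0.0592/n) log Q: log Q = (E° − E)·n/0.0592 = (+1.18 − (+1.223))·2/0.0592 = -1.4527.
So 2·log[Ag⁺] = 1·log(0.000768) − log Q = -3.1146 − (-1.4527) = -1.6619; log[Ag⁺] = -1.6619 / 2 = -0.8309; [Ag⁺] = 10^(-0.8309) ≈ 0.15 M.

0.15 M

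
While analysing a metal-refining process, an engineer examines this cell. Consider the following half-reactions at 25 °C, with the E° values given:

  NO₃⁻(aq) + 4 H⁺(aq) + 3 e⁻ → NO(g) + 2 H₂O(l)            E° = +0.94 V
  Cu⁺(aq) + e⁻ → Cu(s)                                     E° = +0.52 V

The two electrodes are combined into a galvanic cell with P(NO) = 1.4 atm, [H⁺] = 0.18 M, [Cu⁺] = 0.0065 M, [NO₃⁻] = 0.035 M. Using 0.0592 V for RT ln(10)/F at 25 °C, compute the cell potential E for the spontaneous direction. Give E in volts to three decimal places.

+0.459 V

NO₃⁻/NO is the cathode (higher E°), Cu⁺/Cu the anode: E°cell = +0.94 − (+0.52) = +0.42 V, n = 3.
Overall: NO₃⁻(aq) + 4 H⁺(aq) + 3 Cu(s) → NO(g) + 2 H₂O(l) + 3 Cu⁺(aq)
Q = P(NO)·[Cu⁺]^3 / ([NO₃⁻]·[H⁺]^4); log Q = -1.980.
E = E° − (0.0592/n) log Q = +0.42 − (0.0592/3)(-1.980) = +0.459 V.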